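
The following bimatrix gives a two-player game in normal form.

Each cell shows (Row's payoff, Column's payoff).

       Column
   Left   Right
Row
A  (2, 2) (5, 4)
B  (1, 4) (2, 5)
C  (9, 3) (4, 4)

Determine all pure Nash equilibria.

The unique pure-strategy Nash equilibrium is (A, Right).

Row against Left: payoffs 2, 1, 9 → best response C.
Row against Right: payoffs 5, 2, 4 → best response A.
Column against A: payoffs 2, 4 → best response Right.
Column against B: payoffs 4, 5 → best response Right.
Column against C: payoffs 3, 4 → best response Right.
Mutual best responses: (A, Right).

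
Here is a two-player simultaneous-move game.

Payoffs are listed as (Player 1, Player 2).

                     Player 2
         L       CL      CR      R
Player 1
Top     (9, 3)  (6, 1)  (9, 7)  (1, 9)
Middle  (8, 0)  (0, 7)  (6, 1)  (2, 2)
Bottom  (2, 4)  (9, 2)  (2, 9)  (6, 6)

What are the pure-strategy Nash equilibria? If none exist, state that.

(Top, L): Player 2 can switch to CR (3 → 7). Not NE.
(Top, CL): Player 1 can switch to Bottom (6 → 9). Not NE.
(Top, CR): Player 2 can switch to R (7 → 9). Not NE.
(Top, R): Player 1 can switch to Middle (1 → 2). Not NE.
(Middle, L): Player 1 can switch to Top (8 → 9). Not NE.
(Middle, CL): Player 1 can switch to Top (0 → 6). Not NE.
(Middle, CR): Player 1 can switch to Top (6 → 9). Not NE.
(Middle, R): Player 1 can switch to Bottom (2 → 6). Not NE.
(Bottom, L): Player 1 can switch to Top (2 → 9). Not NE.
(Bottom, CL): Player 2 can switch to L (2 → 4). Not NE.
(The remaining 2 profiles each have a profitable deviation by the same check.)

There is no pure-strategy Nash equilibrium.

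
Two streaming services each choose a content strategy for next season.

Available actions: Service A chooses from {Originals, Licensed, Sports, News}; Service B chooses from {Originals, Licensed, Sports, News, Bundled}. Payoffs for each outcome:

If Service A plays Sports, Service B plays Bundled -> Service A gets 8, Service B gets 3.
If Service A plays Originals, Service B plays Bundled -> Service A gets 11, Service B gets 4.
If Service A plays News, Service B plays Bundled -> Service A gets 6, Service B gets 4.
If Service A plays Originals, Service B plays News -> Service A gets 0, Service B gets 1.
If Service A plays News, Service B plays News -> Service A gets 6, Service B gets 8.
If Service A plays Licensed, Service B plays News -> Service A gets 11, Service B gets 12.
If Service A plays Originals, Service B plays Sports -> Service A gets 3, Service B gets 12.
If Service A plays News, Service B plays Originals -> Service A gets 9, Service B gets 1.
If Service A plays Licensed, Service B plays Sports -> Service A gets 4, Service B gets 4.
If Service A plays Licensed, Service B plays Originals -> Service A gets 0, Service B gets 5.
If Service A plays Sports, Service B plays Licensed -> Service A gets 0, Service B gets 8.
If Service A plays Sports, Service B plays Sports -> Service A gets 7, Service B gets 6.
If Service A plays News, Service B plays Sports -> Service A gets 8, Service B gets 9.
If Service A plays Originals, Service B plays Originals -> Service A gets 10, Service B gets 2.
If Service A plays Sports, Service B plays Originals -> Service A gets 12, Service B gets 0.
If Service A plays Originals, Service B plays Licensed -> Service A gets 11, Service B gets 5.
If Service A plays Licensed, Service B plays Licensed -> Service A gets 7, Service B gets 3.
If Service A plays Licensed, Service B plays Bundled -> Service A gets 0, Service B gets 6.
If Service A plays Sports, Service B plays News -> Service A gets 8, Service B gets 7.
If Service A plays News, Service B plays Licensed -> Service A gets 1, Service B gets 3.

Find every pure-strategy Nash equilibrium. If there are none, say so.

(Originals, Originals): Service A can switch to Sports (10 → 12). Not NE.
(Originals, Licensed): Service B can switch to Sports (5 → 12). Not NE.
(Originals, Sports): Service A can switch to Licensed (3 → 4). Not NE.
(Originals, News): Service A can switch to Licensed (0 → 11). Not NE.
(Originals, Bundled): Service B can switch to Licensed (4 → 5). Not NE.
(Licensed, Originals): Service A can switch to Originals (0 → 10). Not NE.
(Licensed, Licensed): Service A can switch to Originals (7 → 11). Not NE.
(Licensed, Sports): Service A can switch to Sports (4 → 7). Not NE.
(Licensed, News): Service A gets 11, best alternative 8; Service B gets 12, best alternative 6. No profitable deviation — NE.
(News, Sports): Service A gets 8, best alternative 7; Service B gets 9, best alternative 8. No profitable deviation — NE.
(The remaining 10 profiles each have a profitable deviation by the same check.)

The pure Nash equilibria are (Licensed, News); (News, Sports).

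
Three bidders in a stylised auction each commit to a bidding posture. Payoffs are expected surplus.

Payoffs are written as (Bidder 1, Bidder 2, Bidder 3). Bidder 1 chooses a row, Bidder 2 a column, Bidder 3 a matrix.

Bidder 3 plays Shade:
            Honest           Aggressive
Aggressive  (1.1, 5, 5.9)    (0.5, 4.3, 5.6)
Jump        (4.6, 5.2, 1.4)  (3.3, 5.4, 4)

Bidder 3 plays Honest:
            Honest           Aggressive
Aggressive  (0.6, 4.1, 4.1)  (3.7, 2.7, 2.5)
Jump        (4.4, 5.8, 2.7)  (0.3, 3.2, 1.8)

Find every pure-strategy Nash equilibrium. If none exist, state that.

(Aggressive, Honest, Shade): Bidder 1 can switch to Jump (1.1 → 4.6). Not NE.
(Aggressive, Honest, Honest): Bidder 1 can switch to Jump (0.6 → 4.4). Not NE.
(Aggressive, Aggressive, Shade): Bidder 1 can switch to Jump (0.5 → 3.3). Not NE.
(Aggressive, Aggressive, Honest): Bidder 2 can switch to Honest (2.7 → 4.1). Not NE.
(Jump, Honest, Shade): Bidder 2 can switch to Aggressive (5.2 → 5.4). Not NE.
(Jump, Honest, Honest): Bidder 1 gets 4.4, best alternative 0.6; Bidder 2 gets 5.8, best alternative 3.2; Bidder 3 gets 2.7, best alternative 1.4. No profitable deviation — NE.
(Jump, Aggressive, Shade): Bidder 1 gets 3.3, best alternative 0.5; Bidder 2 gets 5.4, best alternative 5.2; Bidder 3 gets 4, best alternative 1.8. No profitable deviation — NE.
(Jump, Aggressive, Honest): Bidder 1 can switch to Aggressive (0.3 → 3.7). Not NE.

Pure-strategy Nash equilibria: (Jump, Honest, Honest) and (Jump, Aggressive, Shade)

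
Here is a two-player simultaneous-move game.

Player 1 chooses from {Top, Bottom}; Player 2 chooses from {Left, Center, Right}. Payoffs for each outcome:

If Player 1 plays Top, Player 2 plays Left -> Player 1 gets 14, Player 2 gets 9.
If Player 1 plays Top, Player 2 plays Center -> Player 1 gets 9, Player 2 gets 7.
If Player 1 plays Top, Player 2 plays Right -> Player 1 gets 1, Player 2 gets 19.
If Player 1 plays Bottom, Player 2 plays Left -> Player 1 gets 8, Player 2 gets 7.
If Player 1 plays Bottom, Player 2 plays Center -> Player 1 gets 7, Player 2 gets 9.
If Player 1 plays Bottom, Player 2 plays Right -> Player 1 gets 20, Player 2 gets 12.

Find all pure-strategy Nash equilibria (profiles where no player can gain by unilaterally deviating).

Pure NE: (Bottom, Right)

Player 1 against Left: payoffs 14, 8 → best response Top.
Player 1 against Center: payoffs 9, 7 → best response Top.
Player 1 against Right: payoffs 1, 20 → best response Bottom.
Player 2 against Top: payoffs 9, 7, 19 → best response Right.
Player 2 against Bottom: payoffs 7, 9, 12 → best response Right.
Mutual best responses: (Bottom, Right).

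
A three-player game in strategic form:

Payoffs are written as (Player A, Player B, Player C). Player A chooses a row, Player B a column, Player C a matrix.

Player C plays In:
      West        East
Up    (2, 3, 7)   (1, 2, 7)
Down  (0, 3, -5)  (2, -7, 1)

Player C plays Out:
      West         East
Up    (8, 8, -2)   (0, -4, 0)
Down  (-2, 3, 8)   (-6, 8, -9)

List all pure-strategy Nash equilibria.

The unique pure-strategy Nash equilibrium is (Up, West, In).

(Up, West, In): Player A gets 2, best alternative 0; Player B gets 3, best alternative 2; Player C gets 7, best alternative -2. No profitable deviation — NE.
(Up, West, Out): Player C can switch to In (-2 → 7). Not NE.
(Up, East, In): Player A can switch to Down (1 → 2). Not NE.
(Up, East, Out): Player B can switch to West (-4 → 8). Not NE.
(Down, West, In): Player A can switch to Up (0 → 2). Not NE.
(Down, West, Out): Player A can switch to Up (-2 → 8). Not NE.
(Down, East, In): Player B can switch to West (-7 → 3). Not NE.
(Down, East, Out): Player A can switch to Up (-6 → 0). Not NE.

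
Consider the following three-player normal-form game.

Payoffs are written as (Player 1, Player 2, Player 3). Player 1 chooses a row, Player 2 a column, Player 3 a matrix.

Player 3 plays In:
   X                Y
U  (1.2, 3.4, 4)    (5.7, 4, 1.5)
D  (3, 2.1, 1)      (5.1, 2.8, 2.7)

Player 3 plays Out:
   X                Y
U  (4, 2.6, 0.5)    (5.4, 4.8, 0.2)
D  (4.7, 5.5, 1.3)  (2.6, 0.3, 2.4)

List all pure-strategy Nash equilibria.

The pure Nash equilibria are (U, Y, In), (D, X, Out).

(U, X, In): Player 1 can switch to D (1.2 → 3). Not NE.
(U, X, Out): Player 1 can switch to D (4 → 4.7). Not NE.
(U, Y, In): Player 1 gets 5.7, best alternative 5.1; Player 2 gets 4, best alternative 3.4; Player 3 gets 1.5, best alternative 0.2. No profitable deviation — NE.
(U, Y, Out): Player 3 can switch to In (0.2 → 1.5). Not NE.
(D, X, In): Player 2 can switch to Y (2.1 → 2.8). Not NE.
(D, X, Out): Player 1 gets 4.7, best alternative 4; Player 2 gets 5.5, best alternative 0.3; Player 3 gets 1.3, best alternative 1. No profitable deviation — NE.
(D, Y, In): Player 1 can switch to U (5.1 → 5.7). Not NE.
(D, Y, Out): Player 1 can switch to U (2.6 → 5.4). Not NE.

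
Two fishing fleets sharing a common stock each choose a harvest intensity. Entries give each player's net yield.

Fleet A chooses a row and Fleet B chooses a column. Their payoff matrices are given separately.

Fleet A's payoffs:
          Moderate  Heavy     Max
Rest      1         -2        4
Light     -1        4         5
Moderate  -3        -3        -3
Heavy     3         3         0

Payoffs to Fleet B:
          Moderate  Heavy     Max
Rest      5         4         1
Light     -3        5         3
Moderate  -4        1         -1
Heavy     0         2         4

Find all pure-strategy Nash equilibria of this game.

Check each profile: it is a Nash equilibrium iff no player can strictly gain by switching unilaterally.
(Rest, Moderate): Fleet A can switch to Heavy (1 → 3). Not NE.
(Rest, Heavy): Fleet A can switch to Light (-2 → 4). Not NE.
(Rest, Max): Fleet A can switch to Light (4 → 5). Not NE.
(Light, Moderate): Fleet A can switch to Rest (-1 → 1). Not NE.
(Light, Heavy): Fleet A gets 4, best alternative 3; Fleet B gets 5, best alternative 3. No profitable deviation — NE.
(Light, Max): Fleet B can switch to Heavy (3 → 5). Not NE.
(Moderate, Moderate): Fleet A can switch to Rest (-3 → 1). Not NE.
(The remaining 5 profiles each have a profitable deviation by the same check.)

(Light, Heavy)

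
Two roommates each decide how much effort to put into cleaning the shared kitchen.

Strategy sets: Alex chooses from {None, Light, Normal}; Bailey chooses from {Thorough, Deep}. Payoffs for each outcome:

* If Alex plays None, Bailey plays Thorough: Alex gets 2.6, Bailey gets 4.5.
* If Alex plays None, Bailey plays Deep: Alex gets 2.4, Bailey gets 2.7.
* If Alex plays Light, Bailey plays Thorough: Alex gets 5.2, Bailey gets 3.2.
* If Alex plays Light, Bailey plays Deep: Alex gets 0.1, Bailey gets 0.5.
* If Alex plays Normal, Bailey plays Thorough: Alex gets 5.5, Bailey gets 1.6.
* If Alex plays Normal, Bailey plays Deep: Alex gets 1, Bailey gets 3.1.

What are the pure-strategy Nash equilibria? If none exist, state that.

There is no pure-strategy Nash equilibrium.

Alex against Thorough: payoffs 2.6, 5.2, 5.5 → best response Normal.
Alex against Deep: payoffs 2.4, 0.1, 1 → best response None.
Bailey against None: payoffs 4.5, 2.7 → best response Thorough.
Bailey against Light: payoffs 3.2, 0.5 → best response Thorough.
Bailey against Normal: payoffs 1.6, 3.1 → best response Deep.
No profile is a mutual best response for all players.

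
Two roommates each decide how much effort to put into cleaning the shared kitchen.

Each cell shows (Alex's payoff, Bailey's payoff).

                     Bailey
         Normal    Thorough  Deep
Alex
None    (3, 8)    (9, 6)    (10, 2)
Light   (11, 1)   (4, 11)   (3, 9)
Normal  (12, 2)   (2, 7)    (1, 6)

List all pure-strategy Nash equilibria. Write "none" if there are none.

This game has no pure Nash equilibrium.

Alex against Normal: payoffs 3, 11, 12 → best response Normal.
Alex against Thorough: payoffs 9, 4, 2 → best response None.
Alex against Deep: payoffs 10, 3, 1 → best response None.
Bailey against None: payoffs 8, 6, 2 → best response Normal.
Bailey against Light: payoffs 1, 11, 9 → best response Thorough.
Bailey against Normal: payoffs 2, 7, 6 → best response Thorough.
No profile is a mutual best response for all players.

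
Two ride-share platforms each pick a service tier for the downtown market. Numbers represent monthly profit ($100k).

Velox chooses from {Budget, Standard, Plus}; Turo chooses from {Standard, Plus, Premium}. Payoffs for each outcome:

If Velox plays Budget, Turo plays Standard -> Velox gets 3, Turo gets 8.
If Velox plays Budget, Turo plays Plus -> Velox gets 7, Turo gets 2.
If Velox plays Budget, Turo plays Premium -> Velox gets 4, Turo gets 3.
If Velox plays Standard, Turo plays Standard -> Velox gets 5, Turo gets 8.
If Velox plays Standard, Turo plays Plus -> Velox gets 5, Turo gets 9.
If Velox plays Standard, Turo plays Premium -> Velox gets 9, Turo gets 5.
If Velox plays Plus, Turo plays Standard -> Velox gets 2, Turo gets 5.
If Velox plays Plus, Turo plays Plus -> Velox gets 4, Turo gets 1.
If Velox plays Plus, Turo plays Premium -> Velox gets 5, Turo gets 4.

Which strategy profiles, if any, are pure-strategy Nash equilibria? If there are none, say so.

There is no pure-strategy Nash equilibrium.

Mark each player's best response to every combination of opponents' strategies; a profile where every player is best-responding is a pure Nash equilibrium.
Velox against Standard: payoffs 3, 5, 2 → best response Standard.
Velox against Plus: payoffs 7, 5, 4 → best response Budget.
Velox against Premium: payoffs 4, 9, 5 → best response Standard.
Turo against Budget: payoffs 8, 2, 3 → best response Standard.
Turo against Standard: payoffs 8, 9, 5 → best response Plus.
Turo against Plus: payoffs 5, 1, 4 → best response Standard.
No profile is a mutual best response for all players.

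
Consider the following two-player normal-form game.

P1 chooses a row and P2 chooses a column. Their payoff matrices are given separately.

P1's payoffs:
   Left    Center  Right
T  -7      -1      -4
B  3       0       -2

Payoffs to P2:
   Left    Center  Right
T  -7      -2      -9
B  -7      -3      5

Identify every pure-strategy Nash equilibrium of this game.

(T, Left): P1 can switch to B (-7 → 3). Not NE.
(T, Center): P1 can switch to B (-1 → 0). Not NE.
(T, Right): P1 can switch to B (-4 → -2). Not NE.
(B, Left): P2 can switch to Center (-7 → -3). Not NE.
(B, Center): P2 can switch to Right (-3 → 5). Not NE.
(B, Right): P1 gets -2, best alternative -4; P2 gets 5, best alternative -3. No profitable deviation — NE.

The unique pure-strategy Nash equilibrium is (B, Right).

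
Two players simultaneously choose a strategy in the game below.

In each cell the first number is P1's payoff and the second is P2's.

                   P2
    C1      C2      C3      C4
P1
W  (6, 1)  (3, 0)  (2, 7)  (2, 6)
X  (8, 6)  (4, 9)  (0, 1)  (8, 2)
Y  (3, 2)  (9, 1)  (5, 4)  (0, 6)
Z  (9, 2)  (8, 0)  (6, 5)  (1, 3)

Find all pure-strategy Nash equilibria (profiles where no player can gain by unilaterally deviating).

The unique pure-strategy Nash equilibrium is (Z, C3).

(W, C1): P1 can switch to X (6 → 8). Not NE.
(W, C2): P1 can switch to X (3 → 4). Not NE.
(W, C3): P1 can switch to Y (2 → 5). Not NE.
(W, C4): P1 can switch to X (2 → 8). Not NE.
(X, C1): P1 can switch to Z (8 → 9). Not NE.
(X, C2): P1 can switch to Y (4 → 9). Not NE.
(X, C3): P1 can switch to W (0 → 2). Not NE.
(X, C4): P2 can switch to C1 (2 → 6). Not NE.
(Y, C1): P1 can switch to W (3 → 6). Not NE.
(Y, C2): P2 can switch to C1 (1 → 2). Not NE.
(Z, C3): P1 gets 6, best alternative 5; P2 gets 5, best alternative 3. No profitable deviation — NE.
(The remaining 5 profiles each have a profitable deviation by the same check.)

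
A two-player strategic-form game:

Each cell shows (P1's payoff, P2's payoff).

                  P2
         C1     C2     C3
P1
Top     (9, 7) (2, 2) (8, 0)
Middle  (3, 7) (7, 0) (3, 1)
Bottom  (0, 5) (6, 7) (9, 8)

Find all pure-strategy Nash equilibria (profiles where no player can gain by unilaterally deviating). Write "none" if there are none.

Pure-strategy Nash equilibria: (Top, C1) and (Bottom, C3)

(Top, C1): P1 gets 9, best alternative 3; P2 gets 7, best alternative 2. No profitable deviation — NE.
(Top, C2): P1 can switch to Middle (2 → 7). Not NE.
(Top, C3): P1 can switch to Bottom (8 → 9). Not NE.
(Middle, C1): P1 can switch to Top (3 → 9). Not NE.
(Middle, C2): P2 can switch to C1 (0 → 7). Not NE.
(Middle, C3): P1 can switch to Top (3 → 8). Not NE.
(Bottom, C1): P1 can switch to Top (0 → 9). Not NE.
(Bottom, C2): P1 can switch to Middle (6 → 7). Not NE.
(Bottom, C3): P1 gets 9, best alternative 8; P2 gets 8, best alternative 7. No profitable deviation — NE.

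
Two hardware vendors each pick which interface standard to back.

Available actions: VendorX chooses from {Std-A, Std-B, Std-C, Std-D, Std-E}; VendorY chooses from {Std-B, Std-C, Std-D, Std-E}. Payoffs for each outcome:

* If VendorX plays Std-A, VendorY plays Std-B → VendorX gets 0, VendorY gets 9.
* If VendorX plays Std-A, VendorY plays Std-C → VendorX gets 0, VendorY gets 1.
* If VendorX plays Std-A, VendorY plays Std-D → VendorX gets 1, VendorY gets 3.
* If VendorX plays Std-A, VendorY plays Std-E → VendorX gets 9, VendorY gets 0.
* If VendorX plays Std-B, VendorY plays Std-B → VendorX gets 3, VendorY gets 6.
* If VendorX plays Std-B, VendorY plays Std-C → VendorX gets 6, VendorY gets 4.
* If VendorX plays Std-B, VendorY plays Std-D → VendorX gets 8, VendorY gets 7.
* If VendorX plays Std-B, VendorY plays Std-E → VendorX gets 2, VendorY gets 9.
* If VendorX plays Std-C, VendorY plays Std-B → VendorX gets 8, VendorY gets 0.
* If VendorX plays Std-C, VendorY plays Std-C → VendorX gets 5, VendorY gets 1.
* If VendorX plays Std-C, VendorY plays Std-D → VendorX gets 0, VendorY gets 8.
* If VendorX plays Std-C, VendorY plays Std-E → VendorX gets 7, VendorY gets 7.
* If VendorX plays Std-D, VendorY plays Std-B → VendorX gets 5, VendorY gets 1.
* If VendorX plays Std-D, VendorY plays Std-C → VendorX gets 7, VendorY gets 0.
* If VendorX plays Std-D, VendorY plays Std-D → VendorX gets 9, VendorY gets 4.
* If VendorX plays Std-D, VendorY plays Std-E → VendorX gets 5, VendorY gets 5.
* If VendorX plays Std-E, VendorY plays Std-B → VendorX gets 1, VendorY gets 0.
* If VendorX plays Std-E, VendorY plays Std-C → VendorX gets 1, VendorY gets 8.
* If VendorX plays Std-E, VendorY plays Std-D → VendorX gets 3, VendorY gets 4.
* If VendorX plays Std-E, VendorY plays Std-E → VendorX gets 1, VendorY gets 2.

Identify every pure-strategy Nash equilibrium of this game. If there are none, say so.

(Std-A, Std-B): VendorX can switch to Std-B (0 → 3). Not NE.
(Std-A, Std-C): VendorX can switch to Std-B (0 → 6). Not NE.
(Std-A, Std-D): VendorX can switch to Std-B (1 → 8). Not NE.
(Std-A, Std-E): VendorY can switch to Std-B (0 → 9). Not NE.
(Std-B, Std-B): VendorX can switch to Std-C (3 → 8). Not NE.
(Std-B, Std-C): VendorX can switch to Std-D (6 → 7). Not NE.
(The remaining 14 profiles each have a profitable deviation by the same check.)

none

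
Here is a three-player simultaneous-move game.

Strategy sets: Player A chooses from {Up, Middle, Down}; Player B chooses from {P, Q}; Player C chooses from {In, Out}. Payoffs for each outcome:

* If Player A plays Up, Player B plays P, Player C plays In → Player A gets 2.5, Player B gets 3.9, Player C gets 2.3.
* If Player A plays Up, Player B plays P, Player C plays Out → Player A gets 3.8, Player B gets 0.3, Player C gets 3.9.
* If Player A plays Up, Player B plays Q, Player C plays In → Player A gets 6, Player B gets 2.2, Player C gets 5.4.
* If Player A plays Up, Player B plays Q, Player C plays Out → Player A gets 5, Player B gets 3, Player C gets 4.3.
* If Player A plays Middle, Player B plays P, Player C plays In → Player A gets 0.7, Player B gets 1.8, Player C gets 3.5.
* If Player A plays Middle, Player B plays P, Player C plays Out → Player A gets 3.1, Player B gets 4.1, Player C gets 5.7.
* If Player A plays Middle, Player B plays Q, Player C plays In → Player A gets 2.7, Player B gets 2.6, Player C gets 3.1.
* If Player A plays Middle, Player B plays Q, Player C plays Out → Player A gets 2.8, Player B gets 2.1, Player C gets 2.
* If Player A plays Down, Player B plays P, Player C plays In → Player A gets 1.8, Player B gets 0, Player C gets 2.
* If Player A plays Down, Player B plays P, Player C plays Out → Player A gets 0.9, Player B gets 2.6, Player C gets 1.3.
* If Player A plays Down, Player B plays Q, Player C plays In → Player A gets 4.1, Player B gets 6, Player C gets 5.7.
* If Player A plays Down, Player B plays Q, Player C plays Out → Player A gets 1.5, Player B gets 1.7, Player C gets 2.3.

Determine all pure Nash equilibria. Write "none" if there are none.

Player A against (P, In): payoffs 2.5, 0.7, 1.8 → best response Up.
Player A against (P, Out): payoffs 3.8, 3.1, 0.9 → best response Up.
Player A against (Q, In): payoffs 6, 2.7, 4.1 → best response Up.
Player A against (Q, Out): payoffs 5, 2.8, 1.5 → best response Up.
Player B against (Up, In): payoffs 3.9, 2.2 → best response P.
Player B against (Up, Out): payoffs 0.3, 3 → best response Q.
Player B against (Middle, In): payoffs 1.8, 2.6 → best response Q.
Player B against (Middle, Out): payoffs 4.1, 2.1 → best response P.
Player B against (Down, In): payoffs 0, 6 → best response Q.
Player B against (Down, Out): payoffs 2.6, 1.7 → best response P.
Player C against (Up, P): payoffs 2.3, 3.9 → best response Out.
Player C against (Up, Q): payoffs 5.4, 4.3 → best response In.
Player C against (Middle, P): payoffs 3.5, 5.7 → best response Out.
Player C against (Middle, Q): payoffs 3.1, 2 → best response In.
Player C against (Down, P): payoffs 2, 1.3 → best response In.
Player C against (Down, Q): payoffs 5.7, 2.3 → best response In.
No profile is a mutual best response for all players.

This game has no pure Nash equilibrium.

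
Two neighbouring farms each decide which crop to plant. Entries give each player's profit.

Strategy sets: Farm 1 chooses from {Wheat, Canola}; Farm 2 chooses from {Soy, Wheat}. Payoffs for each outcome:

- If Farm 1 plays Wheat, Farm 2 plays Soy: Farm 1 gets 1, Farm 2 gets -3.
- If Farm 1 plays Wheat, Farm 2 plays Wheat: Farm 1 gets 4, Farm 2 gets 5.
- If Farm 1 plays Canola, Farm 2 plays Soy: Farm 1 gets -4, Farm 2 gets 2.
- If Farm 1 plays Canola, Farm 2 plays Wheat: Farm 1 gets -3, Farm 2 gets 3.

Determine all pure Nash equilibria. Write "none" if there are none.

(Wheat, Wheat)

(Wheat, Soy): Farm 2 can switch to Wheat (-3 → 5). Not NE.
(Wheat, Wheat): Farm 1 gets 4, best alternative -3; Farm 2 gets 5, best alternative -3. No profitable deviation — NE.
(Canola, Soy): Farm 1 can switch to Wheat (-4 → 1). Not NE.
(Canola, Wheat): Farm 1 can switch to Wheat (-3 → 4). Not NE.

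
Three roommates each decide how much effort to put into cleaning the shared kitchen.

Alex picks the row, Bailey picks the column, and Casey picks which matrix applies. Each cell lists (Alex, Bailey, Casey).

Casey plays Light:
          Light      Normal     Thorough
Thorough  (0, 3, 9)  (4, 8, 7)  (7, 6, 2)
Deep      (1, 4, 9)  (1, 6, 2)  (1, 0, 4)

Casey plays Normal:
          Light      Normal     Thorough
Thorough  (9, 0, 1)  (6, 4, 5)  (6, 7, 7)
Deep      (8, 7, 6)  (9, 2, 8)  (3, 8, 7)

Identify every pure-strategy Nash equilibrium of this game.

(Thorough, Normal, Light); (Thorough, Thorough, Normal)

Mark each player's best response to every combination of opponents' strategies; a profile where every player is best-responding is a pure Nash equilibrium.
Alex against (Light, Light): payoffs 0, 1 → best response Deep.
Alex against (Light, Normal): payoffs 9, 8 → best response Thorough.
Alex against (Normal, Light): payoffs 4, 1 → best response Thorough.
Alex against (Normal, Normal): payoffs 6, 9 → best response Deep.
Alex against (Thorough, Light): payoffs 7, 1 → best response Thorough.
Alex against (Thorough, Normal): payoffs 6, 3 → best response Thorough.
Bailey against (Thorough, Light): payoffs 3, 8, 6 → best response Normal.
Bailey against (Thorough, Normal): payoffs 0, 4, 7 → best response Thorough.
Bailey against (Deep, Light): payoffs 4, 6, 0 → best response Normal.
Bailey against (Deep, Normal): payoffs 7, 2, 8 → best response Thorough.
Casey against (Thorough, Light): payoffs 9, 1 → best response Light.
Casey against (Thorough, Normal): payoffs 7, 5 → best response Light.
Casey against (Thorough, Thorough): payoffs 2, 7 → best response Normal.
Casey against (Deep, Light): payoffs 9, 6 → best response Light.
Casey against (Deep, Normal): payoffs 2, 8 → best response Normal.
Casey against (Deep, Thorough): payoffs 4, 7 → best response Normal.
Mutual best responses: (Thorough, Normal, Light); (Thorough, Thorough, Normal).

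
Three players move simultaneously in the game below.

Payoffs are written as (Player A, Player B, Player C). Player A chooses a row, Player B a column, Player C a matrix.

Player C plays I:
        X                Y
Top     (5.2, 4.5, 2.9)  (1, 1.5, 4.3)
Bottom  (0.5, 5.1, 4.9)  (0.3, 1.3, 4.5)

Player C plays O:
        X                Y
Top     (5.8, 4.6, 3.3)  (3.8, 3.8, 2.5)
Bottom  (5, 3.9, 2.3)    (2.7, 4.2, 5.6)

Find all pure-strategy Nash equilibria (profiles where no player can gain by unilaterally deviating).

Mark each player's best response to every combination of opponents' strategies; a profile where every player is best-responding is a pure Nash equilibrium.
Player A against (X, I): payoffs 5.2, 0.5 → best response Top.
Player A against (X, O): payoffs 5.8, 5 → best response Top.
Player A against (Y, I): payoffs 1, 0.3 → best response Top.
Player A against (Y, O): payoffs 3.8, 2.7 → best response Top.
Player B against (Top, I): payoffs 4.5, 1.5 → best response X.
Player B against (Top, O): payoffs 4.6, 3.8 → best response X.
Player B against (Bottom, I): payoffs 5.1, 1.3 → best response X.
Player B against (Bottom, O): payoffs 3.9, 4.2 → best response Y.
Player C against (Top, X): payoffs 2.9, 3.3 → best response O.
Player C against (Top, Y): payoffs 4.3, 2.5 → best response I.
Player C against (Bottom, X): payoffs 4.9, 2.3 → best response I.
Player C against (Bottom, Y): payoffs 4.5, 5.6 → best response O.
Mutual best responses: (Top, X, O).

The unique pure-strategy Nash equilibrium is (Top, X, O).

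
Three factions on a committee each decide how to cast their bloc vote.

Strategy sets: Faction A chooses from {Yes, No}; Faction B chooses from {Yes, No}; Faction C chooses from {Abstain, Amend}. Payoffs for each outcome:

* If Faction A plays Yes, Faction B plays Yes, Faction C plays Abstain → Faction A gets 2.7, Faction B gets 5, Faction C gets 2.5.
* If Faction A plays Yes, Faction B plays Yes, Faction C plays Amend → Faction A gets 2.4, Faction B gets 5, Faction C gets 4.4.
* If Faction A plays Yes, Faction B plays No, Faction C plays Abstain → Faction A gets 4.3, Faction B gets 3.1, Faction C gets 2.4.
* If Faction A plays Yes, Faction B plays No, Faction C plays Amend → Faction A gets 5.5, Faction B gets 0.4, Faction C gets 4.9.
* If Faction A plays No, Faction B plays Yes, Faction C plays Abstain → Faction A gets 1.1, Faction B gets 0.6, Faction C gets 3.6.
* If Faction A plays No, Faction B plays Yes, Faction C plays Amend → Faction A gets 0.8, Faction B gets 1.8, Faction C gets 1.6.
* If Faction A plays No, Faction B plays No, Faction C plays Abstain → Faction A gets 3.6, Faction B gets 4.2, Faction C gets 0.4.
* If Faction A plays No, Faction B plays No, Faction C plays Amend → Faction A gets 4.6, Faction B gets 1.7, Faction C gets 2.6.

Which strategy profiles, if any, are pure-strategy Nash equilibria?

(Yes, Yes, Abstain): Faction C can switch to Amend (2.5 → 4.4). Not NE.
(Yes, Yes, Amend): Faction A gets 2.4, best alternative 0.8; Faction B gets 5, best alternative 0.4; Faction C gets 4.4, best alternative 2.5. No profitable deviation — NE.
(Yes, No, Abstain): Faction B can switch to Yes (3.1 → 5). Not NE.
(Yes, No, Amend): Faction B can switch to Yes (0.4 → 5). Not NE.
(No, Yes, Abstain): Faction A can switch to Yes (1.1 → 2.7). Not NE.
(No, Yes, Amend): Faction A can switch to Yes (0.8 → 2.4). Not NE.
(No, No, Abstain): Faction A can switch to Yes (3.6 → 4.3). Not NE.
(No, No, Amend): Faction A can switch to Yes (4.6 → 5.5). Not NE.

(Yes, Yes, Amend)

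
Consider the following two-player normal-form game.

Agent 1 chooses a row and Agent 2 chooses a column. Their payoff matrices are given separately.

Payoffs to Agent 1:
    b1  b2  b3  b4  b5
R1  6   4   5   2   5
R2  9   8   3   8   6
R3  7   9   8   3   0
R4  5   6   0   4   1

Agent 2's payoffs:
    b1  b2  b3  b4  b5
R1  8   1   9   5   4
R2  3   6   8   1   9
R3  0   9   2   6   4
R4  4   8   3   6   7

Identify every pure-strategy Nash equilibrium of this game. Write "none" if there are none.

Pure-strategy Nash equilibria: (R2, b5); (R3, b2)

(R1, b1): Agent 1 can switch to R2 (6 → 9). Not NE.
(R1, b2): Agent 1 can switch to R2 (4 → 8). Not NE.
(R1, b3): Agent 1 can switch to R3 (5 → 8). Not NE.
(R1, b4): Agent 1 can switch to R2 (2 → 8). Not NE.
(R1, b5): Agent 1 can switch to R2 (5 → 6). Not NE.
(R2, b1): Agent 2 can switch to b2 (3 → 6). Not NE.
(R2, b2): Agent 1 can switch to R3 (8 → 9). Not NE.
(R2, b3): Agent 1 can switch to R1 (3 → 5). Not NE.
(R2, b4): Agent 2 can switch to b1 (1 → 3). Not NE.
(R2, b5): Agent 1 gets 6, best alternative 5; Agent 2 gets 9, best alternative 8. No profitable deviation — NE.
(R3, b1): Agent 1 can switch to R2 (7 → 9). Not NE.
(R3, b2): Agent 1 gets 9, best alternative 8; Agent 2 gets 9, best alternative 6. No profitable deviation — NE.
(The remaining 8 profiles each have a profitable deviation by the same check.)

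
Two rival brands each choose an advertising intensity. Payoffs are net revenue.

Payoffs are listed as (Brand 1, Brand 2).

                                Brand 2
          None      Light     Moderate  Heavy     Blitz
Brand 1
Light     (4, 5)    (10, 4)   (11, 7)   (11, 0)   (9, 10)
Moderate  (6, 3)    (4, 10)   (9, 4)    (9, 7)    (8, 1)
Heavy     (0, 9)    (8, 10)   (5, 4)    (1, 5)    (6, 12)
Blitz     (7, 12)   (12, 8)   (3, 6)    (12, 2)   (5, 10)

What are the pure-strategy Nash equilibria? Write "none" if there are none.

(Light, Blitz), (Blitz, None)

(Light, None): Brand 1 can switch to Moderate (4 → 6). Not NE.
(Light, Light): Brand 1 can switch to Blitz (10 → 12). Not NE.
(Light, Moderate): Brand 2 can switch to Blitz (7 → 10). Not NE.
(Light, Heavy): Brand 1 can switch to Blitz (11 → 12). Not NE.
(Light, Blitz): Brand 1 gets 9, best alternative 8; Brand 2 gets 10, best alternative 7. No profitable deviation — NE.
(Moderate, None): Brand 1 can switch to Blitz (6 → 7). Not NE.
(Moderate, Light): Brand 1 can switch to Light (4 → 10). Not NE.
(Moderate, Moderate): Brand 1 can switch to Light (9 → 11). Not NE.
(Moderate, Heavy): Brand 1 can switch to Light (9 → 11). Not NE.
(Moderate, Blitz): Brand 1 can switch to Light (8 → 9). Not NE.
(Heavy, None): Brand 1 can switch to Light (0 → 4). Not NE.
(Heavy, Light): Brand 1 can switch to Light (8 → 10). Not NE.
(Heavy, Moderate): Brand 1 can switch to Light (5 → 11). Not NE.
(Blitz, None): Brand 1 gets 7, best alternative 6; Brand 2 gets 12, best alternative 10. No profitable deviation — NE.
(The remaining 6 profiles each have a profitable deviation by the same check.)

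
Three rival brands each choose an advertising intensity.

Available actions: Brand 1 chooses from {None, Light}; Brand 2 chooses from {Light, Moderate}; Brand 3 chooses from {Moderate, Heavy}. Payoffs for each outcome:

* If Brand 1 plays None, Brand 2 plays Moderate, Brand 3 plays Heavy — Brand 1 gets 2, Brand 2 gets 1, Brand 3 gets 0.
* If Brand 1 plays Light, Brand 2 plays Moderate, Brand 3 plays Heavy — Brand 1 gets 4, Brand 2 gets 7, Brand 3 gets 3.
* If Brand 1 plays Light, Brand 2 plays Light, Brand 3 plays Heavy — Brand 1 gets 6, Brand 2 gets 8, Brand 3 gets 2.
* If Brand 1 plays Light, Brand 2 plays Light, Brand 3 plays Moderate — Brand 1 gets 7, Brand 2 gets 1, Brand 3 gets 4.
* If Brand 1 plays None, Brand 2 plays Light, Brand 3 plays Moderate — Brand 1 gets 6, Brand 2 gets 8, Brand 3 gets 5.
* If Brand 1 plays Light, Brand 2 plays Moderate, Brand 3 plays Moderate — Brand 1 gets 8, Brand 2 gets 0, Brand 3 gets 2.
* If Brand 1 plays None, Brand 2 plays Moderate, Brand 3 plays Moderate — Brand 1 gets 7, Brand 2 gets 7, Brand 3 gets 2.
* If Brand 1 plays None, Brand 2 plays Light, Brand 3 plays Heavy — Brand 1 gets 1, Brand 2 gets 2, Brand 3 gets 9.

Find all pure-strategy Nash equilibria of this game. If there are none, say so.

(None, Light, Moderate): Brand 1 can switch to Light (6 → 7). Not NE.
(None, Light, Heavy): Brand 1 can switch to Light (1 → 6). Not NE.
(None, Moderate, Moderate): Brand 1 can switch to Light (7 → 8). Not NE.
(None, Moderate, Heavy): Brand 1 can switch to Light (2 → 4). Not NE.
(Light, Light, Moderate): Brand 1 gets 7, best alternative 6; Brand 2 gets 1, best alternative 0; Brand 3 gets 4, best alternative 2. No profitable deviation — NE.
(Light, Light, Heavy): Brand 3 can switch to Moderate (2 → 4). Not NE.
(Light, Moderate, Moderate): Brand 2 can switch to Light (0 → 1). Not NE.
(Light, Moderate, Heavy): Brand 2 can switch to Light (7 → 8). Not NE.

Pure NE: (Light, Light, Moderate)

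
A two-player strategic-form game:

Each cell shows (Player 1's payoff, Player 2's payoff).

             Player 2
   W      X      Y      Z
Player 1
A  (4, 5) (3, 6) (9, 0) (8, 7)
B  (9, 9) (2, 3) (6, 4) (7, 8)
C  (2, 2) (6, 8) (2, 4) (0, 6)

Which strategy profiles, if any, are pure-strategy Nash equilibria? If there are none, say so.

For each strategy profile, look for a profitable unilateral deviation.
(A, W): Player 1 can switch to B (4 → 9). Not NE.
(A, X): Player 1 can switch to C (3 → 6). Not NE.
(A, Y): Player 2 can switch to W (0 → 5). Not NE.
(A, Z): Player 1 gets 8, best alternative 7; Player 2 gets 7, best alternative 6. No profitable deviation — NE.
(B, W): Player 1 gets 9, best alternative 4; Player 2 gets 9, best alternative 8. No profitable deviation — NE.
(B, X): Player 1 can switch to A (2 → 3). Not NE.
(B, Y): Player 1 can switch to A (6 → 9). Not NE.
(B, Z): Player 1 can switch to A (7 → 8). Not NE.
(C, X): Player 1 gets 6, best alternative 3; Player 2 gets 8, best alternative 6. No profitable deviation — NE.
(The remaining 3 profiles each have a profitable deviation by the same check.)

The pure Nash equilibria are (A, Z), (B, W), (C, X).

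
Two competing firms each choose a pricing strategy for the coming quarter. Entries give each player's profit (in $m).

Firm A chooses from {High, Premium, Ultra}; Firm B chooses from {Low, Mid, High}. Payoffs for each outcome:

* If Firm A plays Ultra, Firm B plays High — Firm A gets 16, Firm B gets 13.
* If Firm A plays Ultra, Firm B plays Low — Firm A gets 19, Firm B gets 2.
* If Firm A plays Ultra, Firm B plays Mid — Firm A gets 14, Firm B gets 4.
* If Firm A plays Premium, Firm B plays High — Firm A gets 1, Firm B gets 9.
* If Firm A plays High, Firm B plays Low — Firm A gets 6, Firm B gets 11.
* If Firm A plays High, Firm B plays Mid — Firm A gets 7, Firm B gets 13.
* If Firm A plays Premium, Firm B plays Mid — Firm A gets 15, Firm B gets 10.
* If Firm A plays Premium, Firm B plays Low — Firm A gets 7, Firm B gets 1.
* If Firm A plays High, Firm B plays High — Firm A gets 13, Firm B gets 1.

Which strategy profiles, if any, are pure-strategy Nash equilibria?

Pure-strategy Nash equilibria: (Premium, Mid) and (Ultra, High)

(High, Low): Firm A can switch to Premium (6 → 7). Not NE.
(High, Mid): Firm A can switch to Premium (7 → 15). Not NE.
(High, High): Firm A can switch to Ultra (13 → 16). Not NE.
(Premium, Low): Firm A can switch to Ultra (7 → 19). Not NE.
(Premium, Mid): Firm A gets 15, best alternative 14; Firm B gets 10, best alternative 9. No profitable deviation — NE.
(Premium, High): Firm A can switch to High (1 → 13). Not NE.
(Ultra, Low): Firm B can switch to Mid (2 → 4). Not NE.
(Ultra, High): Firm A gets 16, best alternative 13; Firm B gets 13, best alternative 4. No profitable deviation — NE.
(The remaining 1 profile has a profitable deviation by the same check.)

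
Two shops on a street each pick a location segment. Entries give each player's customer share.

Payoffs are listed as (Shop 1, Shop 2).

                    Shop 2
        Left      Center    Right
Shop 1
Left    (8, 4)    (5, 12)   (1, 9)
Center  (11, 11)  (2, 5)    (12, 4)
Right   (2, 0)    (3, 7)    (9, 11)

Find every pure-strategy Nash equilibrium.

Check each profile: it is a Nash equilibrium iff no player can strictly gain by switching unilaterally.
(Left, Left): Shop 1 can switch to Center (8 → 11). Not NE.
(Left, Center): Shop 1 gets 5, best alternative 3; Shop 2 gets 12, best alternative 9. No profitable deviation — NE.
(Left, Right): Shop 1 can switch to Center (1 → 12). Not NE.
(Center, Left): Shop 1 gets 11, best alternative 8; Shop 2 gets 11, best alternative 5. No profitable deviation — NE.
(Center, Center): Shop 1 can switch to Left (2 → 5). Not NE.
(Center, Right): Shop 2 can switch to Left (4 → 11). Not NE.
(Right, Left): Shop 1 can switch to Left (2 → 8). Not NE.
(Right, Center): Shop 1 can switch to Left (3 → 5). Not NE.
(Right, Right): Shop 1 can switch to Center (9 → 12). Not NE.

(Left, Center); (Center, Left)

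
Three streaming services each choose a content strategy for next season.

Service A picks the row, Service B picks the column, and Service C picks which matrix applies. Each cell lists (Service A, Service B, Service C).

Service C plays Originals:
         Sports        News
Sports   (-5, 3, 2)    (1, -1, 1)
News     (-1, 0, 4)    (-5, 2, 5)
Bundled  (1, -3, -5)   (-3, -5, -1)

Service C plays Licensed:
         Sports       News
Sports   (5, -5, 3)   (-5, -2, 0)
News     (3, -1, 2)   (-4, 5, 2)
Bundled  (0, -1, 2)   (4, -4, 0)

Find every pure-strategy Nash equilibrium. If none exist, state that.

No pure-strategy Nash equilibrium.

For each strategy profile, look for a profitable unilateral deviation.
(Sports, Sports, Originals): Service A can switch to News (-5 → -1). Not NE.
(Sports, Sports, Licensed): Service B can switch to News (-5 → -2). Not NE.
(Sports, News, Originals): Service B can switch to Sports (-1 → 3). Not NE.
(Sports, News, Licensed): Service A can switch to News (-5 → -4). Not NE.
(News, Sports, Originals): Service A can switch to Bundled (-1 → 1). Not NE.
(News, Sports, Licensed): Service A can switch to Sports (3 → 5). Not NE.
(News, News, Originals): Service A can switch to Sports (-5 → 1). Not NE.
(News, News, Licensed): Service A can switch to Bundled (-4 → 4). Not NE.
(Bundled, Sports, Originals): Service C can switch to Licensed (-5 → 2). Not NE.
(Bundled, Sports, Licensed): Service A can switch to Sports (0 → 5). Not NE.
(Bundled, News, Originals): Service A can switch to Sports (-3 → 1). Not NE.
(Bundled, News, Licensed): Service B can switch to Sports (-4 → -1). Not NE.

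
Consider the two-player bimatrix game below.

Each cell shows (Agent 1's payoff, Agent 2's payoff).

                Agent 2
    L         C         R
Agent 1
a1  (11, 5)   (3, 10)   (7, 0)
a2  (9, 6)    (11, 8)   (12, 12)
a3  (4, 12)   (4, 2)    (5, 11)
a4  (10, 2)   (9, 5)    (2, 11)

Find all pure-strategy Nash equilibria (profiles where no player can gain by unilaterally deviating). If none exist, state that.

(a1, L): Agent 2 can switch to C (5 → 10). Not NE.
(a1, C): Agent 1 can switch to a2 (3 → 11). Not NE.
(a1, R): Agent 1 can switch to a2 (7 → 12). Not NE.
(a2, L): Agent 1 can switch to a1 (9 → 11). Not NE.
(a2, C): Agent 2 can switch to R (8 → 12). Not NE.
(a2, R): Agent 1 gets 12, best alternative 7; Agent 2 gets 12, best alternative 8. No profitable deviation — NE.
(a3, L): Agent 1 can switch to a1 (4 → 11). Not NE.
(a3, C): Agent 1 can switch to a2 (4 → 11). Not NE.
(a3, R): Agent 1 can switch to a1 (5 → 7). Not NE.
(a4, L): Agent 1 can switch to a1 (10 → 11). Not NE.
(a4, C): Agent 1 can switch to a2 (9 → 11). Not NE.
(a4, R): Agent 1 can switch to a1 (2 → 7). Not NE.

Pure NE: (a2, R)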